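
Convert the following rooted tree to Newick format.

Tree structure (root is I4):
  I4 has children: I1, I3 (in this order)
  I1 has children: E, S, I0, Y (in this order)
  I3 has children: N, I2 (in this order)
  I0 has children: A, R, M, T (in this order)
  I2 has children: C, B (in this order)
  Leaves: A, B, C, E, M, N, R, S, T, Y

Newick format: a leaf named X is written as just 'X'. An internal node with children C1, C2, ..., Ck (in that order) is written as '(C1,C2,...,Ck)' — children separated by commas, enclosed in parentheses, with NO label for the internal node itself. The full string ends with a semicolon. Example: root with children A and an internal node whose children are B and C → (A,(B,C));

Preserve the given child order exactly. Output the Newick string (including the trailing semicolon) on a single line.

Answer: ((E,S,(A,R,M,T),Y),(N,(C,B)));

Derivation:
internal I4 with children ['I1', 'I3']
  internal I1 with children ['E', 'S', 'I0', 'Y']
    leaf 'E' → 'E'
    leaf 'S' → 'S'
    internal I0 with children ['A', 'R', 'M', 'T']
      leaf 'A' → 'A'
      leaf 'R' → 'R'
      leaf 'M' → 'M'
      leaf 'T' → 'T'
    → '(A,R,M,T)'
    leaf 'Y' → 'Y'
  → '(E,S,(A,R,M,T),Y)'
  internal I3 with children ['N', 'I2']
    leaf 'N' → 'N'
    internal I2 with children ['C', 'B']
      leaf 'C' → 'C'
      leaf 'B' → 'B'
    → '(C,B)'
  → '(N,(C,B))'
→ '((E,S,(A,R,M,T),Y),(N,(C,B)))'
Final: ((E,S,(A,R,M,T),Y),(N,(C,B)));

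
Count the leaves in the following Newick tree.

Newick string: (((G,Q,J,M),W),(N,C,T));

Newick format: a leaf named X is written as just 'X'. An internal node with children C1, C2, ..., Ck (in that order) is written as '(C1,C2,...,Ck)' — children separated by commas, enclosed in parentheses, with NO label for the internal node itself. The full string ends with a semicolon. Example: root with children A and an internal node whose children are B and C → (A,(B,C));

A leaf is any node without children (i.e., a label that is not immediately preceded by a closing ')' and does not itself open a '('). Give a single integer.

Answer: 8

Derivation:
Newick: (((G,Q,J,M),W),(N,C,T));
Scan left-to-right; a leaf is any maximal label run not followed by '(':
  pos 3: leaf 'G' → count = 1
  pos 5: leaf 'Q' → count = 2
  pos 7: leaf 'J' → count = 3
  pos 9: leaf 'M' → count = 4
  pos 12: leaf 'W' → count = 5
  pos 16: leaf 'N' → count = 6
  pos 18: leaf 'C' → count = 7
  pos 20: leaf 'T' → count = 8
Total leaves: 8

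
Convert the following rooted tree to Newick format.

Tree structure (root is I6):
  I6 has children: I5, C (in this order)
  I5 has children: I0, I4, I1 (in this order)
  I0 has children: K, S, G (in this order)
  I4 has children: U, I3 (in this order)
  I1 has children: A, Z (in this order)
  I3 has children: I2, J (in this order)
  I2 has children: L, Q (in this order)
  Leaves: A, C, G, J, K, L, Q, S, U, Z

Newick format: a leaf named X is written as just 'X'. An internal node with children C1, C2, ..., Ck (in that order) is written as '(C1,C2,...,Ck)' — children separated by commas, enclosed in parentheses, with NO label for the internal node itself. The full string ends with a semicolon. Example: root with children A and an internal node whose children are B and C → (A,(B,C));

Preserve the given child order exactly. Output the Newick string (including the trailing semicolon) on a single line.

Answer: (((K,S,G),(U,((L,Q),J)),(A,Z)),C);

Derivation:
internal I6 with children ['I5', 'C']
  internal I5 with children ['I0', 'I4', 'I1']
    internal I0 with children ['K', 'S', 'G']
      leaf 'K' → 'K'
      leaf 'S' → 'S'
      leaf 'G' → 'G'
    → '(K,S,G)'
    internal I4 with children ['U', 'I3']
      leaf 'U' → 'U'
      internal I3 with children ['I2', 'J']
        internal I2 with children ['L', 'Q']
          leaf 'L' → 'L'
          leaf 'Q' → 'Q'
        → '(L,Q)'
        leaf 'J' → 'J'
      → '((L,Q),J)'
    → '(U,((L,Q),J))'
    internal I1 with children ['A', 'Z']
      leaf 'A' → 'A'
      leaf 'Z' → 'Z'
    → '(A,Z)'
  → '((K,S,G),(U,((L,Q),J)),(A,Z))'
  leaf 'C' → 'C'
→ '(((K,S,G),(U,((L,Q),J)),(A,Z)),C)'
Final: (((K,S,G),(U,((L,Q),J)),(A,Z)),C);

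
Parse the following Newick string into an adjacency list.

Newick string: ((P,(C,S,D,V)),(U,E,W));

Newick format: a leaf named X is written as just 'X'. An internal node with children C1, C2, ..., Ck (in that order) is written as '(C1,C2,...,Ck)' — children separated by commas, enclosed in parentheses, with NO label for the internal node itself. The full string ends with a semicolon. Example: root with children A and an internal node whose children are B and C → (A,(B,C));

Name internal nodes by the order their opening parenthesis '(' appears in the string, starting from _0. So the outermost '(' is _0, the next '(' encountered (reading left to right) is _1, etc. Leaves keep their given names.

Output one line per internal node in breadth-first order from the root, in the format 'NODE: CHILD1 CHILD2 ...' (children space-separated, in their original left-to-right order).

Answer: _0: _1 _3
_1: P _2
_3: U E W
_2: C S D V

Derivation:
Input: ((P,(C,S,D,V)),(U,E,W));
Scanning left-to-right, naming '(' by encounter order:
  pos 0: '(' -> open internal node _0 (depth 1)
  pos 1: '(' -> open internal node _1 (depth 2)
  pos 4: '(' -> open internal node _2 (depth 3)
  pos 12: ')' -> close internal node _2 (now at depth 2)
  pos 13: ')' -> close internal node _1 (now at depth 1)
  pos 15: '(' -> open internal node _3 (depth 2)
  pos 21: ')' -> close internal node _3 (now at depth 1)
  pos 22: ')' -> close internal node _0 (now at depth 0)
Total internal nodes: 4
BFS adjacency from root:
  _0: _1 _3
  _1: P _2
  _3: U E W
  _2: C S D V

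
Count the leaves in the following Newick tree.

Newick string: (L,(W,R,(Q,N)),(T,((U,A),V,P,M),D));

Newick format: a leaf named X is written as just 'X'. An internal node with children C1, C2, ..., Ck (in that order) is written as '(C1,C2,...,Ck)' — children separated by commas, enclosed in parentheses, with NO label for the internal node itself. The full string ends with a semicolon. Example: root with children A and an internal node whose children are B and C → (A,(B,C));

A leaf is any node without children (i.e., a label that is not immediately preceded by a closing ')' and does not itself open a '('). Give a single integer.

Answer: 12

Derivation:
Newick: (L,(W,R,(Q,N)),(T,((U,A),V,P,M),D));
Scan left-to-right; a leaf is any maximal label run not followed by '(':
  pos 1: leaf 'L' → count = 1
  pos 4: leaf 'W' → count = 2
  pos 6: leaf 'R' → count = 3
  pos 9: leaf 'Q' → count = 4
  pos 11: leaf 'N' → count = 5
  pos 16: leaf 'T' → count = 6
  pos 20: leaf 'U' → count = 7
  pos 22: leaf 'A' → count = 8
  pos 25: leaf 'V' → count = 9
  pos 27: leaf 'P' → count = 10
  pos 29: leaf 'M' → count = 11
  pos 32: leaf 'D' → count = 12
Total leaves: 12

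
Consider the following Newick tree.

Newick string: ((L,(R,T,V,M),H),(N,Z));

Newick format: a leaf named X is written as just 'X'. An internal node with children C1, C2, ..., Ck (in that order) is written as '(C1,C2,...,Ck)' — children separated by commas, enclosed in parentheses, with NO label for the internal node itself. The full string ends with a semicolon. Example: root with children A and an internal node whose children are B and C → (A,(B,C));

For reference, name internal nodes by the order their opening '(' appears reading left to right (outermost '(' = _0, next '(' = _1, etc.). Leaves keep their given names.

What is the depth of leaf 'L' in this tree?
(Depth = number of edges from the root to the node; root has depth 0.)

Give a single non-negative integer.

Newick: ((L,(R,T,V,M),H),(N,Z));
Naming internals by '(' encounter order: outermost '(' = _0, next = _1, ...
Query node: L
Path from root: _0 -> _1 -> L
Depth of L: 2 (number of edges from root)

Answer: 2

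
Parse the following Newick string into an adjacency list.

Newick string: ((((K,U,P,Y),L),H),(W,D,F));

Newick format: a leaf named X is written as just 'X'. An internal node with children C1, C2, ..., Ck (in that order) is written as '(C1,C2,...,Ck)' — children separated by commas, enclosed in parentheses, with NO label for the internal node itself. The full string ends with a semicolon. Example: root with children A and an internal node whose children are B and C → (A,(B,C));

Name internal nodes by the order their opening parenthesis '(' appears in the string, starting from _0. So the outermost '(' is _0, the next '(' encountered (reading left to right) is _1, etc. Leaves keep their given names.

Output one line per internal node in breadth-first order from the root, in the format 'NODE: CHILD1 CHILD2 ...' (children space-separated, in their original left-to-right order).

Input: ((((K,U,P,Y),L),H),(W,D,F));
Scanning left-to-right, naming '(' by encounter order:
  pos 0: '(' -> open internal node _0 (depth 1)
  pos 1: '(' -> open internal node _1 (depth 2)
  pos 2: '(' -> open internal node _2 (depth 3)
  pos 3: '(' -> open internal node _3 (depth 4)
  pos 11: ')' -> close internal node _3 (now at depth 3)
  pos 14: ')' -> close internal node _2 (now at depth 2)
  pos 17: ')' -> close internal node _1 (now at depth 1)
  pos 19: '(' -> open internal node _4 (depth 2)
  pos 25: ')' -> close internal node _4 (now at depth 1)
  pos 26: ')' -> close internal node _0 (now at depth 0)
Total internal nodes: 5
BFS adjacency from root:
  _0: _1 _4
  _1: _2 H
  _4: W D F
  _2: _3 L
  _3: K U P Y

Answer: _0: _1 _4
_1: _2 H
_4: W D F
_2: _3 L
_3: K U P Y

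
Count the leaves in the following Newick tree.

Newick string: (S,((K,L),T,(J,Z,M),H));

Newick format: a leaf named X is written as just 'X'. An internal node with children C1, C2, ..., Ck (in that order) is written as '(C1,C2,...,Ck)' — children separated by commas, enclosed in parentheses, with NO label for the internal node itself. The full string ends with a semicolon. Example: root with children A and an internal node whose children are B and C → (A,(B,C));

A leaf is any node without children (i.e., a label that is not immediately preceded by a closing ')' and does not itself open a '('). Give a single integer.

Answer: 8

Derivation:
Newick: (S,((K,L),T,(J,Z,M),H));
Scan left-to-right; a leaf is any maximal label run not followed by '(':
  pos 1: leaf 'S' → count = 1
  pos 5: leaf 'K' → count = 2
  pos 7: leaf 'L' → count = 3
  pos 10: leaf 'T' → count = 4
  pos 13: leaf 'J' → count = 5
  pos 15: leaf 'Z' → count = 6
  pos 17: leaf 'M' → count = 7
  pos 20: leaf 'H' → count = 8
Total leaves: 8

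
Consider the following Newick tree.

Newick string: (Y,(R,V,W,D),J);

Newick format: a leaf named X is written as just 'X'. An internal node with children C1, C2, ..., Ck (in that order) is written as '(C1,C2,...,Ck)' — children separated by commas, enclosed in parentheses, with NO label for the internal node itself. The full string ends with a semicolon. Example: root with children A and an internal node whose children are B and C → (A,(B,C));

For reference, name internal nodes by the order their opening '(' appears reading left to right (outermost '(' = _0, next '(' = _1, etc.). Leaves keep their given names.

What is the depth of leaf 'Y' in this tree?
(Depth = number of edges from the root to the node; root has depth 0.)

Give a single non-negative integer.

Newick: (Y,(R,V,W,D),J);
Naming internals by '(' encounter order: outermost '(' = _0, next = _1, ...
Query node: Y
Path from root: _0 -> Y
Depth of Y: 1 (number of edges from root)

Answer: 1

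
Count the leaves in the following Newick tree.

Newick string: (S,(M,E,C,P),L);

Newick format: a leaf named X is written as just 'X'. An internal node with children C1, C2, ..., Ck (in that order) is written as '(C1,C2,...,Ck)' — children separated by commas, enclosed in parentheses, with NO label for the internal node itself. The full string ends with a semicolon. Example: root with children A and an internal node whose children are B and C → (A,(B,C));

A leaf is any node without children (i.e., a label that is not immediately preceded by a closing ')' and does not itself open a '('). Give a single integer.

Newick: (S,(M,E,C,P),L);
Scan left-to-right; a leaf is any maximal label run not followed by '(':
  pos 1: leaf 'S' → count = 1
  pos 4: leaf 'M' → count = 2
  pos 6: leaf 'E' → count = 3
  pos 8: leaf 'C' → count = 4
  pos 10: leaf 'P' → count = 5
  pos 13: leaf 'L' → count = 6
Total leaves: 6

Answer: 6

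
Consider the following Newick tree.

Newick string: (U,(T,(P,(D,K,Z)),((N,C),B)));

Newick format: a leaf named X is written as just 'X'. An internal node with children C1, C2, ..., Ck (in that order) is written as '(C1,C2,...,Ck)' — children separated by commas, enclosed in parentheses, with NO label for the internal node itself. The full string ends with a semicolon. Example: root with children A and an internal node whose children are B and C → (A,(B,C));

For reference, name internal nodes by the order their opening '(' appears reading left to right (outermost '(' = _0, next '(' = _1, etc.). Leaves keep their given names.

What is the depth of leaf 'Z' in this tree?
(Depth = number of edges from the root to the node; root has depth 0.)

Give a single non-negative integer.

Answer: 4

Derivation:
Newick: (U,(T,(P,(D,K,Z)),((N,C),B)));
Naming internals by '(' encounter order: outermost '(' = _0, next = _1, ...
Query node: Z
Path from root: _0 -> _1 -> _2 -> _3 -> Z
Depth of Z: 4 (number of edges from root)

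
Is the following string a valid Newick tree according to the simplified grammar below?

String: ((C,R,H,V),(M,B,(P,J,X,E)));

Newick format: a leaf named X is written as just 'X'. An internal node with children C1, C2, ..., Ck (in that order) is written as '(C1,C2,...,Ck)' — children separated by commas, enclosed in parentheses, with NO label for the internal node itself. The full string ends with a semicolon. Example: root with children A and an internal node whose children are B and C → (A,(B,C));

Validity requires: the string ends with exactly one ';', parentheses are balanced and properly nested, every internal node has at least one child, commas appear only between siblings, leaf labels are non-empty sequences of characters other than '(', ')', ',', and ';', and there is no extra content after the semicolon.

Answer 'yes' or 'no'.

Answer: yes

Derivation:
Input: ((C,R,H,V),(M,B,(P,J,X,E)));
Paren balance: 4 '(' vs 4 ')' OK
Ends with single ';': True
Full parse: OK
Valid: True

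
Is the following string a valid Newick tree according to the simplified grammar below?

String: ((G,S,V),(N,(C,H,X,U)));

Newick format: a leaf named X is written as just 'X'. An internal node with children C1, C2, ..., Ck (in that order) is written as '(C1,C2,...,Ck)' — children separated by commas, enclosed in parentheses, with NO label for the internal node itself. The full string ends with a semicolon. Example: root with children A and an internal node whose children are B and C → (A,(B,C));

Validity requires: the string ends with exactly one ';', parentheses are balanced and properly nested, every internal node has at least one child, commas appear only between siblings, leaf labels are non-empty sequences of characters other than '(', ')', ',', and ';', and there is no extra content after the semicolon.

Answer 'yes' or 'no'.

Input: ((G,S,V),(N,(C,H,X,U)));
Paren balance: 4 '(' vs 4 ')' OK
Ends with single ';': True
Full parse: OK
Valid: True

Answer: yes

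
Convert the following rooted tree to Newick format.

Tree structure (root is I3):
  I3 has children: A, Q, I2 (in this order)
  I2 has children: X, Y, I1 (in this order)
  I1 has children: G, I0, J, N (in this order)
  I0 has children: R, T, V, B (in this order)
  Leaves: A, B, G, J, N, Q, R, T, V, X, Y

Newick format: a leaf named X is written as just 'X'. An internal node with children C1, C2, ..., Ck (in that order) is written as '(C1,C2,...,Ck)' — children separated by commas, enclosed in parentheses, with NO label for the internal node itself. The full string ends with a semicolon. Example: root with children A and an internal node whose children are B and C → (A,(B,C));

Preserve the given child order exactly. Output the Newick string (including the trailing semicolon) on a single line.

Answer: (A,Q,(X,Y,(G,(R,T,V,B),J,N)));

Derivation:
internal I3 with children ['A', 'Q', 'I2']
  leaf 'A' → 'A'
  leaf 'Q' → 'Q'
  internal I2 with children ['X', 'Y', 'I1']
    leaf 'X' → 'X'
    leaf 'Y' → 'Y'
    internal I1 with children ['G', 'I0', 'J', 'N']
      leaf 'G' → 'G'
      internal I0 with children ['R', 'T', 'V', 'B']
        leaf 'R' → 'R'
        leaf 'T' → 'T'
        leaf 'V' → 'V'
        leaf 'B' → 'B'
      → '(R,T,V,B)'
      leaf 'J' → 'J'
      leaf 'N' → 'N'
    → '(G,(R,T,V,B),J,N)'
  → '(X,Y,(G,(R,T,V,B),J,N))'
→ '(A,Q,(X,Y,(G,(R,T,V,B),J,N)))'
Final: (A,Q,(X,Y,(G,(R,T,V,B),J,N)));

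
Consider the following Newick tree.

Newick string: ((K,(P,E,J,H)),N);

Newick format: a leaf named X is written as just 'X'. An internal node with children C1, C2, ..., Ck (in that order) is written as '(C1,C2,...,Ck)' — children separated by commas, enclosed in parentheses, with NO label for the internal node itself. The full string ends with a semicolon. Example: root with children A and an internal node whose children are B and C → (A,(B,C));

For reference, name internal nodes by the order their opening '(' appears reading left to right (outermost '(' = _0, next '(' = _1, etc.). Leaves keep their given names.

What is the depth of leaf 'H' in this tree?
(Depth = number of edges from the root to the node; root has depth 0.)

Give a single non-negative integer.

Newick: ((K,(P,E,J,H)),N);
Naming internals by '(' encounter order: outermost '(' = _0, next = _1, ...
Query node: H
Path from root: _0 -> _1 -> _2 -> H
Depth of H: 3 (number of edges from root)

Answer: 3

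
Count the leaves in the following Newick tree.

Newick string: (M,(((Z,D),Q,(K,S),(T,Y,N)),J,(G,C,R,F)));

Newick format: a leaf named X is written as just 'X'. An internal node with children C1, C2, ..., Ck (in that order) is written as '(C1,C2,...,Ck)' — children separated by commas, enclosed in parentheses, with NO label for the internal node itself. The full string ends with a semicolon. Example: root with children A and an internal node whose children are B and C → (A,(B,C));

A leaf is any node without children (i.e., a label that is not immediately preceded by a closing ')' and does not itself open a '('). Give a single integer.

Answer: 14

Derivation:
Newick: (M,(((Z,D),Q,(K,S),(T,Y,N)),J,(G,C,R,F)));
Scan left-to-right; a leaf is any maximal label run not followed by '(':
  pos 1: leaf 'M' → count = 1
  pos 6: leaf 'Z' → count = 2
  pos 8: leaf 'D' → count = 3
  pos 11: leaf 'Q' → count = 4
  pos 14: leaf 'K' → count = 5
  pos 16: leaf 'S' → count = 6
  pos 20: leaf 'T' → count = 7
  pos 22: leaf 'Y' → count = 8
  pos 24: leaf 'N' → count = 9
  pos 28: leaf 'J' → count = 10
  pos 31: leaf 'G' → count = 11
  pos 33: leaf 'C' → count = 12
  pos 35: leaf 'R' → count = 13
  pos 37: leaf 'F' → count = 14
Total leaves: 14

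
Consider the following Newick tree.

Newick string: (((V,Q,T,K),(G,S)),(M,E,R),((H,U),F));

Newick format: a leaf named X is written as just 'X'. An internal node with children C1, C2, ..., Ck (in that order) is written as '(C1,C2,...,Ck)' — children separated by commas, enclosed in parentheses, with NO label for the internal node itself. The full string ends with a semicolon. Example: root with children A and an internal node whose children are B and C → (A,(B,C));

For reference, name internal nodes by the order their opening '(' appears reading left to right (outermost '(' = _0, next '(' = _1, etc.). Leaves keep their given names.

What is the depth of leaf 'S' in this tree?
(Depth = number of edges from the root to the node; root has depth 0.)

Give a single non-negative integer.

Newick: (((V,Q,T,K),(G,S)),(M,E,R),((H,U),F));
Naming internals by '(' encounter order: outermost '(' = _0, next = _1, ...
Query node: S
Path from root: _0 -> _1 -> _3 -> S
Depth of S: 3 (number of edges from root)

Answer: 3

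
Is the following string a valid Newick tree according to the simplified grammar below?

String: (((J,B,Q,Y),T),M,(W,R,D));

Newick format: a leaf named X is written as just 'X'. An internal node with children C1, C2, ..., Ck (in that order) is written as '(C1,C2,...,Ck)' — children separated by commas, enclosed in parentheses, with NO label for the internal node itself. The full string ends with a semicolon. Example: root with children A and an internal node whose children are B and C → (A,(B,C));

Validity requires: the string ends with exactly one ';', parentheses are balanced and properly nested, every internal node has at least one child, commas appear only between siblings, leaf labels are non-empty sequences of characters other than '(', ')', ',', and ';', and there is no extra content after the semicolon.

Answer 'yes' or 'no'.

Answer: yes

Derivation:
Input: (((J,B,Q,Y),T),M,(W,R,D));
Paren balance: 4 '(' vs 4 ')' OK
Ends with single ';': True
Full parse: OK
Valid: True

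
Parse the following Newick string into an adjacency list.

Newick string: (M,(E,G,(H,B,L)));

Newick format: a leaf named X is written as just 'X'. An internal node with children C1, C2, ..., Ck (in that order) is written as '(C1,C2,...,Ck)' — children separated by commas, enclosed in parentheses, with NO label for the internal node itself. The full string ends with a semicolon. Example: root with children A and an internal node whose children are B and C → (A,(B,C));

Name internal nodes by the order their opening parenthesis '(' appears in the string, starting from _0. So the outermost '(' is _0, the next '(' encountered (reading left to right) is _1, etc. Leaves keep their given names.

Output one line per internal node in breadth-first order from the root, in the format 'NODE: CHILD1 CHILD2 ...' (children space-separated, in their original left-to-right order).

Answer: _0: M _1
_1: E G _2
_2: H B L

Derivation:
Input: (M,(E,G,(H,B,L)));
Scanning left-to-right, naming '(' by encounter order:
  pos 0: '(' -> open internal node _0 (depth 1)
  pos 3: '(' -> open internal node _1 (depth 2)
  pos 8: '(' -> open internal node _2 (depth 3)
  pos 14: ')' -> close internal node _2 (now at depth 2)
  pos 15: ')' -> close internal node _1 (now at depth 1)
  pos 16: ')' -> close internal node _0 (now at depth 0)
Total internal nodes: 3
BFS adjacency from root:
  _0: M _1
  _1: E G _2
  _2: H B L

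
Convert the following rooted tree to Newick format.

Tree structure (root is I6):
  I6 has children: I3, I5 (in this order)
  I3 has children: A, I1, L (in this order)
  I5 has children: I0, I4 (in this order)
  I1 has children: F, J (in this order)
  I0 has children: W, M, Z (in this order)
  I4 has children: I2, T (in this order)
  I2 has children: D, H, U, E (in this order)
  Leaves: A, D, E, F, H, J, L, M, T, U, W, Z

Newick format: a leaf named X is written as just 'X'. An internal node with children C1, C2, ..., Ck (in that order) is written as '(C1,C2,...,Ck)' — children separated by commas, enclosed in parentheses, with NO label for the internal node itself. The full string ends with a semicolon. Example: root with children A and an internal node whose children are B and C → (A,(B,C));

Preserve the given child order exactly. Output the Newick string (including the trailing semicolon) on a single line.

internal I6 with children ['I3', 'I5']
  internal I3 with children ['A', 'I1', 'L']
    leaf 'A' → 'A'
    internal I1 with children ['F', 'J']
      leaf 'F' → 'F'
      leaf 'J' → 'J'
    → '(F,J)'
    leaf 'L' → 'L'
  → '(A,(F,J),L)'
  internal I5 with children ['I0', 'I4']
    internal I0 with children ['W', 'M', 'Z']
      leaf 'W' → 'W'
      leaf 'M' → 'M'
      leaf 'Z' → 'Z'
    → '(W,M,Z)'
    internal I4 with children ['I2', 'T']
      internal I2 with children ['D', 'H', 'U', 'E']
        leaf 'D' → 'D'
        leaf 'H' → 'H'
        leaf 'U' → 'U'
        leaf 'E' → 'E'
      → '(D,H,U,E)'
      leaf 'T' → 'T'
    → '((D,H,U,E),T)'
  → '((W,M,Z),((D,H,U,E),T))'
→ '((A,(F,J),L),((W,M,Z),((D,H,U,E),T)))'
Final: ((A,(F,J),L),((W,M,Z),((D,H,U,E),T)));

Answer: ((A,(F,J),L),((W,M,Z),((D,H,U,E),T)));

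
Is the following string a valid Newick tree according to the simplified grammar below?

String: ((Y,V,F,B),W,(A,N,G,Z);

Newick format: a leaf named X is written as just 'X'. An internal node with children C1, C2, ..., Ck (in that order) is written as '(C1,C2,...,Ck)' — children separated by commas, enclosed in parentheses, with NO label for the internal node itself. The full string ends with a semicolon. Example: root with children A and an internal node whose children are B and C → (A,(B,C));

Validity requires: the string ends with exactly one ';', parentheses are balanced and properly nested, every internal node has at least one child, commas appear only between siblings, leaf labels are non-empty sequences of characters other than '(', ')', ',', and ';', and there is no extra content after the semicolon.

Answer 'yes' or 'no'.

Answer: no

Derivation:
Input: ((Y,V,F,B),W,(A,N,G,Z);
Paren balance: 3 '(' vs 2 ')' MISMATCH
Ends with single ';': True
Full parse: FAILS (expected , or ) at pos 22)
Valid: False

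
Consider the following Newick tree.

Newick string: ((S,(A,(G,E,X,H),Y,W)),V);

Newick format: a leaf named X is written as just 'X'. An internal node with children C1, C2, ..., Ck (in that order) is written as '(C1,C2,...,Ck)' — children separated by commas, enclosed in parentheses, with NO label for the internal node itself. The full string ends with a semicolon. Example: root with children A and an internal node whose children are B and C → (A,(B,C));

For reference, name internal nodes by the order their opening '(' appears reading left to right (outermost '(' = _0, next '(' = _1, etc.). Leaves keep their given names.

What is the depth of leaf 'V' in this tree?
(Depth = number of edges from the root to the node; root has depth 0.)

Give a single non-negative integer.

Answer: 1

Derivation:
Newick: ((S,(A,(G,E,X,H),Y,W)),V);
Naming internals by '(' encounter order: outermost '(' = _0, next = _1, ...
Query node: V
Path from root: _0 -> V
Depth of V: 1 (number of edges from root)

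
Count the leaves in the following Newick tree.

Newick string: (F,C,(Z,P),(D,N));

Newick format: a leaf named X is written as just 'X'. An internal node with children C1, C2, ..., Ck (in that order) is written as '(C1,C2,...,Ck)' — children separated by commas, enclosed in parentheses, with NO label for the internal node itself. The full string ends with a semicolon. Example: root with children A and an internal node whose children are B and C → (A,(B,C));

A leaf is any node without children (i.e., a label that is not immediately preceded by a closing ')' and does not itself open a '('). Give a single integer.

Answer: 6

Derivation:
Newick: (F,C,(Z,P),(D,N));
Scan left-to-right; a leaf is any maximal label run not followed by '(':
  pos 1: leaf 'F' → count = 1
  pos 3: leaf 'C' → count = 2
  pos 6: leaf 'Z' → count = 3
  pos 8: leaf 'P' → count = 4
  pos 12: leaf 'D' → count = 5
  pos 14: leaf 'N' → count = 6
Total leaves: 6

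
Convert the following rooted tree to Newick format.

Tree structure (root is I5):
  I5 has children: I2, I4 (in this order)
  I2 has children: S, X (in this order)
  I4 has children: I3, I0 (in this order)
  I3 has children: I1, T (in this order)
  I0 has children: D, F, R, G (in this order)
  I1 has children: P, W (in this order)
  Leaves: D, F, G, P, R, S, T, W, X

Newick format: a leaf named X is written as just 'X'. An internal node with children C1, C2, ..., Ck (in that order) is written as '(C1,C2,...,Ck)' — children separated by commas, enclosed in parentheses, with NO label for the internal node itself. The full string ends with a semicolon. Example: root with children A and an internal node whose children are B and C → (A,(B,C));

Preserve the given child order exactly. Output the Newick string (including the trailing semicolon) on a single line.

internal I5 with children ['I2', 'I4']
  internal I2 with children ['S', 'X']
    leaf 'S' → 'S'
    leaf 'X' → 'X'
  → '(S,X)'
  internal I4 with children ['I3', 'I0']
    internal I3 with children ['I1', 'T']
      internal I1 with children ['P', 'W']
        leaf 'P' → 'P'
        leaf 'W' → 'W'
      → '(P,W)'
      leaf 'T' → 'T'
    → '((P,W),T)'
    internal I0 with children ['D', 'F', 'R', 'G']
      leaf 'D' → 'D'
      leaf 'F' → 'F'
      leaf 'R' → 'R'
      leaf 'G' → 'G'
    → '(D,F,R,G)'
  → '(((P,W),T),(D,F,R,G))'
→ '((S,X),(((P,W),T),(D,F,R,G)))'
Final: ((S,X),(((P,W),T),(D,F,R,G)));

Answer: ((S,X),(((P,W),T),(D,F,R,G)));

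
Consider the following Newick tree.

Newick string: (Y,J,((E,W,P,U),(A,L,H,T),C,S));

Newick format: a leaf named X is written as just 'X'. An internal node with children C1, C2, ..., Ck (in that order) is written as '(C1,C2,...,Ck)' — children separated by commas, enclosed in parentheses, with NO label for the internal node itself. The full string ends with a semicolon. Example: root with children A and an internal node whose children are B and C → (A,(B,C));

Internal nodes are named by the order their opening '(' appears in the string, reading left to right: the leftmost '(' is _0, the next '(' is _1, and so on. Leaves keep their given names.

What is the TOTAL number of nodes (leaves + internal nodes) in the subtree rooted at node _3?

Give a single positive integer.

Answer: 5

Derivation:
Newick: (Y,J,((E,W,P,U),(A,L,H,T),C,S));
Locate _3: it is the '(' at position 16 (the 4th '(' reading left to right).
Query: subtree rooted at _3
_3: subtree_size = 1 + 4
  A: subtree_size = 1 + 0
  L: subtree_size = 1 + 0
  H: subtree_size = 1 + 0
  T: subtree_size = 1 + 0
Total subtree size of _3: 5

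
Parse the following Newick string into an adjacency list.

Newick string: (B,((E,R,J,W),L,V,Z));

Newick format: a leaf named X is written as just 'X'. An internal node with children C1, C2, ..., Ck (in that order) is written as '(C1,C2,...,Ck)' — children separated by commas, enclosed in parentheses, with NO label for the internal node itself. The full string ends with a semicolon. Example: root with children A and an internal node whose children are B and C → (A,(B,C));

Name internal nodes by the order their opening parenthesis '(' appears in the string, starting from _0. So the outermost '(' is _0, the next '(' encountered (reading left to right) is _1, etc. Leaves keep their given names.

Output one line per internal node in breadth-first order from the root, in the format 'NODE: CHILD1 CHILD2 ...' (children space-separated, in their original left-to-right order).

Input: (B,((E,R,J,W),L,V,Z));
Scanning left-to-right, naming '(' by encounter order:
  pos 0: '(' -> open internal node _0 (depth 1)
  pos 3: '(' -> open internal node _1 (depth 2)
  pos 4: '(' -> open internal node _2 (depth 3)
  pos 12: ')' -> close internal node _2 (now at depth 2)
  pos 19: ')' -> close internal node _1 (now at depth 1)
  pos 20: ')' -> close internal node _0 (now at depth 0)
Total internal nodes: 3
BFS adjacency from root:
  _0: B _1
  _1: _2 L V Z
  _2: E R J W

Answer: _0: B _1
_1: _2 L V Z
_2: E R J W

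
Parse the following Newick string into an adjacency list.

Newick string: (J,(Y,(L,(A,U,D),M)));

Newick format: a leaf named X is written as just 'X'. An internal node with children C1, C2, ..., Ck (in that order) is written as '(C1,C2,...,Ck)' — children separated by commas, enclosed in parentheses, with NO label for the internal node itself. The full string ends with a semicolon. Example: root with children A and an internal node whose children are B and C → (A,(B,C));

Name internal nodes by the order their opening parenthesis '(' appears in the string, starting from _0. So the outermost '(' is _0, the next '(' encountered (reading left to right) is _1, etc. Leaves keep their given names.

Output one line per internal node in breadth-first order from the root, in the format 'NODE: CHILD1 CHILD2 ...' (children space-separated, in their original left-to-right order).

Input: (J,(Y,(L,(A,U,D),M)));
Scanning left-to-right, naming '(' by encounter order:
  pos 0: '(' -> open internal node _0 (depth 1)
  pos 3: '(' -> open internal node _1 (depth 2)
  pos 6: '(' -> open internal node _2 (depth 3)
  pos 9: '(' -> open internal node _3 (depth 4)
  pos 15: ')' -> close internal node _3 (now at depth 3)
  pos 18: ')' -> close internal node _2 (now at depth 2)
  pos 19: ')' -> close internal node _1 (now at depth 1)
  pos 20: ')' -> close internal node _0 (now at depth 0)
Total internal nodes: 4
BFS adjacency from root:
  _0: J _1
  _1: Y _2
  _2: L _3 M
  _3: A U D

Answer: _0: J _1
_1: Y _2
_2: L _3 M
_3: A U D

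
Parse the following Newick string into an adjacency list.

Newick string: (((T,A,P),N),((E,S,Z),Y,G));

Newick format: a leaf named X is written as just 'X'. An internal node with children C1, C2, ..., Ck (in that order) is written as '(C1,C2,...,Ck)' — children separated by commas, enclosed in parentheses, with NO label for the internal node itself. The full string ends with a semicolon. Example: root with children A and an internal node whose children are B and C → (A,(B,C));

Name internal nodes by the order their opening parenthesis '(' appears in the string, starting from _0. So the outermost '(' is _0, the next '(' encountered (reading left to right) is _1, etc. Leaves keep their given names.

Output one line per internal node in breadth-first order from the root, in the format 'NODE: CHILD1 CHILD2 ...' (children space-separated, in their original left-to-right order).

Answer: _0: _1 _3
_1: _2 N
_3: _4 Y G
_2: T A P
_4: E S Z

Derivation:
Input: (((T,A,P),N),((E,S,Z),Y,G));
Scanning left-to-right, naming '(' by encounter order:
  pos 0: '(' -> open internal node _0 (depth 1)
  pos 1: '(' -> open internal node _1 (depth 2)
  pos 2: '(' -> open internal node _2 (depth 3)
  pos 8: ')' -> close internal node _2 (now at depth 2)
  pos 11: ')' -> close internal node _1 (now at depth 1)
  pos 13: '(' -> open internal node _3 (depth 2)
  pos 14: '(' -> open internal node _4 (depth 3)
  pos 20: ')' -> close internal node _4 (now at depth 2)
  pos 25: ')' -> close internal node _3 (now at depth 1)
  pos 26: ')' -> close internal node _0 (now at depth 0)
Total internal nodes: 5
BFS adjacency from root:
  _0: _1 _3
  _1: _2 N
  _3: _4 Y G
  _2: T A P
  _4: E S Z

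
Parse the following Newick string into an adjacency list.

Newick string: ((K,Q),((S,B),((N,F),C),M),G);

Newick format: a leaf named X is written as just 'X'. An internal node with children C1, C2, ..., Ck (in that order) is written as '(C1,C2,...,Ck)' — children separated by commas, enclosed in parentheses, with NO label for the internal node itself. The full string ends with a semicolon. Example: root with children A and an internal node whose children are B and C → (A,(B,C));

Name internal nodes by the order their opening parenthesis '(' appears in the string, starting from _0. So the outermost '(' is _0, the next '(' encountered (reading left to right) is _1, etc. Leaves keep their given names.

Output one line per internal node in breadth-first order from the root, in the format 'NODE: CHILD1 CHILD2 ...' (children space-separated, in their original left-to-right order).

Answer: _0: _1 _2 G
_1: K Q
_2: _3 _4 M
_3: S B
_4: _5 C
_5: N F

Derivation:
Input: ((K,Q),((S,B),((N,F),C),M),G);
Scanning left-to-right, naming '(' by encounter order:
  pos 0: '(' -> open internal node _0 (depth 1)
  pos 1: '(' -> open internal node _1 (depth 2)
  pos 5: ')' -> close internal node _1 (now at depth 1)
  pos 7: '(' -> open internal node _2 (depth 2)
  pos 8: '(' -> open internal node _3 (depth 3)
  pos 12: ')' -> close internal node _3 (now at depth 2)
  pos 14: '(' -> open internal node _4 (depth 3)
  pos 15: '(' -> open internal node _5 (depth 4)
  pos 19: ')' -> close internal node _5 (now at depth 3)
  pos 22: ')' -> close internal node _4 (now at depth 2)
  pos 25: ')' -> close internal node _2 (now at depth 1)
  pos 28: ')' -> close internal node _0 (now at depth 0)
Total internal nodes: 6
BFS adjacency from root:
  _0: _1 _2 G
  _1: K Q
  _2: _3 _4 M
  _3: S B
  _4: _5 C
  _5: N F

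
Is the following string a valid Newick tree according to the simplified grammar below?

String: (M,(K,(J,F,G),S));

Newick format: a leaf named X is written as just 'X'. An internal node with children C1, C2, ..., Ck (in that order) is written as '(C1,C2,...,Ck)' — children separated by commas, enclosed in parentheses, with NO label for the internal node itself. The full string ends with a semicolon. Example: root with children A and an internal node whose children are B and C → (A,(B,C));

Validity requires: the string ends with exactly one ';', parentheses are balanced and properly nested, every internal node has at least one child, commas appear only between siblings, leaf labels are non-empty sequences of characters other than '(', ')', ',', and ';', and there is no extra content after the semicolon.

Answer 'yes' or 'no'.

Input: (M,(K,(J,F,G),S));
Paren balance: 3 '(' vs 3 ')' OK
Ends with single ';': True
Full parse: OK
Valid: True

Answer: yes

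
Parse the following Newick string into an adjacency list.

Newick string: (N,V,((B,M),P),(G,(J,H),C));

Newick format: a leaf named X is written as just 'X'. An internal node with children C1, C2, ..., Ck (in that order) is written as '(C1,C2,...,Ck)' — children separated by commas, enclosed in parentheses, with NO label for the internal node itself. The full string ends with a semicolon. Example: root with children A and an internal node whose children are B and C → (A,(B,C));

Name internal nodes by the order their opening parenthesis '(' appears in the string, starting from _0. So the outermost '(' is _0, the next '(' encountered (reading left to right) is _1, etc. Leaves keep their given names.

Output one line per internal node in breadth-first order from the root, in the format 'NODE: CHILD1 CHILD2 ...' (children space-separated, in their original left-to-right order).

Input: (N,V,((B,M),P),(G,(J,H),C));
Scanning left-to-right, naming '(' by encounter order:
  pos 0: '(' -> open internal node _0 (depth 1)
  pos 5: '(' -> open internal node _1 (depth 2)
  pos 6: '(' -> open internal node _2 (depth 3)
  pos 10: ')' -> close internal node _2 (now at depth 2)
  pos 13: ')' -> close internal node _1 (now at depth 1)
  pos 15: '(' -> open internal node _3 (depth 2)
  pos 18: '(' -> open internal node _4 (depth 3)
  pos 22: ')' -> close internal node _4 (now at depth 2)
  pos 25: ')' -> close internal node _3 (now at depth 1)
  pos 26: ')' -> close internal node _0 (now at depth 0)
Total internal nodes: 5
BFS adjacency from root:
  _0: N V _1 _3
  _1: _2 P
  _3: G _4 C
  _2: B M
  _4: J H

Answer: _0: N V _1 _3
_1: _2 P
_3: G _4 C
_2: B M
_4: J H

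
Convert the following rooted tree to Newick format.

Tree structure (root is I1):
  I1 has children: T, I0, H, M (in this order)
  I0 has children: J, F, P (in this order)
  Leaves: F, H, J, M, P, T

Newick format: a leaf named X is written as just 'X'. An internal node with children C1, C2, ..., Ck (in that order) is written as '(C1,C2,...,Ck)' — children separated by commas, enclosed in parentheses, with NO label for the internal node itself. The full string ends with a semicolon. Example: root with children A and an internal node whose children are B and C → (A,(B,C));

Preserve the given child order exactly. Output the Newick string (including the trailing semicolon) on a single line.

Answer: (T,(J,F,P),H,M);

Derivation:
internal I1 with children ['T', 'I0', 'H', 'M']
  leaf 'T' → 'T'
  internal I0 with children ['J', 'F', 'P']
    leaf 'J' → 'J'
    leaf 'F' → 'F'
    leaf 'P' → 'P'
  → '(J,F,P)'
  leaf 'H' → 'H'
  leaf 'M' → 'M'
→ '(T,(J,F,P),H,M)'
Final: (T,(J,F,P),H,M);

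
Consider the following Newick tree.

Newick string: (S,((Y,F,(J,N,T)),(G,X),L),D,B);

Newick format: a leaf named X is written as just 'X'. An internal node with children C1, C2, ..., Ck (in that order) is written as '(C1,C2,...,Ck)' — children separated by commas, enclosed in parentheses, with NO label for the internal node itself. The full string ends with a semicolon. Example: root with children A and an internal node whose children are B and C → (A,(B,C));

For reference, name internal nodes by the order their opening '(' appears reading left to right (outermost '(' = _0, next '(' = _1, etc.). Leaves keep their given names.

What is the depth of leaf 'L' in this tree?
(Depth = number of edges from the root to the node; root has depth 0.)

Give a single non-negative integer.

Newick: (S,((Y,F,(J,N,T)),(G,X),L),D,B);
Naming internals by '(' encounter order: outermost '(' = _0, next = _1, ...
Query node: L
Path from root: _0 -> _1 -> L
Depth of L: 2 (number of edges from root)

Answer: 2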